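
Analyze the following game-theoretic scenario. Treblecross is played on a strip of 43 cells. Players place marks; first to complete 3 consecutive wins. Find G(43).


Treblecross: place X on empty cells; 3-in-a-row wins.
Playing within two cells of an existing X lets the opponent win at once, so sensible play treats the cells i-2..i+2 around each X as dead. The player left with no safe cell loses, so this is a normal-play take-away game on strips of safe cells.
Placing X at cell i (0-indexed) of a strip of k safe cells leaves independent strips of sizes max(0, i-2) and max(0, k-i-3). Hence G(k) = mex{ G(max(0,i-2)) XOR G(max(0,k-i-3)) : 0 <= i < k }, with G(0) = 0.
G(1): splits (0,0):0^0=0 -> mex({0}) = 1
G(2): splits (0,0):0^0=0 -> mex({0}) = 1
G(3): splits (0,0):0^0=0 -> mex({0}) = 1
G(4): splits (0,1):0^1=1 (0,0):0^0=0 -> mex({0, 1}) = 2
G(5): splits (0,2):0^1=1 (0,1):0^1=1 (0,0):0^0=0 -> mex({0, 1}) = 2
G(6) = mex({1}) = 0
G(7) = mex({0, 1, 2}) = 3
G(8) = mex({0, 1, 2}) = 3
G(9) = mex({0, 2}) = 1
G(10) = mex({0, 2, 3}) = 1
G(11) = mex({0, 3}) = 1
G(12) = mex({1, 3}) = 0
G(13) = mex({0, 1, 2, 3}) = 4
G(14) = mex({0, 1, 2}) = 3
G(15) = mex({0, 1, 2}) = 3
G(16) = mex({0, 1, 2, 4}) = 3
G(17) = mex({0, 1, 3, 4}) = 2
G(18) = mex({0, 1, 3, 4}) = 2
G(19) = mex({0, 1, 3, 5}) = 2
G(20) = mex({0, 1, 2, 3, 5}) = 4
G(21) = mex({0, 1, 2, 3, 5}) = 4
G(22) = mex({1, 2, 6}) = 0
G(23) = mex({0, 1, 2, 3, 4, 6}) = 5
G(24) = mex({0, 1, 2, 3, 4}) = 5
G(25) = mex({0, 1, 3, 4, 7}) = 2
G(26) = mex({0, 1, 3, 4, 5, 7}) = 2
G(27) = mex({0, 1, 3, 5}) = 2
G(28) = mex({0, 1, 2, 5}) = 3
G(29) = mex({0, 1, 2, 4, 5, 6}) = 3
G(30) = mex({1, 2, 4, 6}) = 0
G(31) = mex({0, 1, 2, 3, 4, 6}) = 5
G(32) = mex({1, 2, 3, 4, 7}) = 0
G(33) = mex({0, 3, 7}) = 1
G(34) = mex({0, 2, 3, 5, 7}) = 1
G(35) = mex({0, 2, 3, 5, 6}) = 1
G(36) = mex({0, 1, 2, 5, 6}) = 3
G(37) = mex({0, 1, 2, 4, 5, 6}) = 3
G(38) = mex({0, 1, 2, 4}) = 3
G(39) = mex({0, 1, 2, 3, 4, 7}) = 5
G(40) = mex({0, 1, 2, 3, 4, 5, 7}) = 6
G(41) = mex({0, 1, 2, 3, 5, 7}) = 4
G(42) = mex({0, 1, 2, 3, 5, 6, 7}) = 4
G(43) = mex({0, 2, 3, 5, 6}) = 1
Therefore G(43) = 1.

1


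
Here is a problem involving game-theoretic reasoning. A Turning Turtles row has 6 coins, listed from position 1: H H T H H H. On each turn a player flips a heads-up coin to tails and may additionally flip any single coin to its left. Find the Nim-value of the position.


Coins: H H T H H H
Key fact: a single head at position k behaves exactly like a Nim heap of size k (turning it to T and optionally flipping a coin at j < k corresponds to moving the heap from k to j, or to 0), and heads combine as a disjunctive sum (two heads at the same place would cancel, matching j XOR j = 0). So the Nim-value is the XOR of the 1-indexed positions of the heads.
Face-up positions (1-indexed): [1, 2, 4, 5, 6]
XOR 0 with 1: 0 XOR 1 = 1
XOR 1 with 2: 1 XOR 2 = 3
XOR 3 with 4: 3 XOR 4 = 7
XOR 7 with 5: 7 XOR 5 = 2
XOR 2 with 6: 2 XOR 6 = 4
Nim-value = 4

4


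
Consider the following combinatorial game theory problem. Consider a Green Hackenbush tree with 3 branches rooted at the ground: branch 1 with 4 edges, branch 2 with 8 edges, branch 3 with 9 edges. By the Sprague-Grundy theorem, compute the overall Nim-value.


The tree has 3 branches from the ground vertex.
In Green Hackenbush, the Nim-value of a simple path of length k is k.
Branch 1: length 4, Nim-value = 4
Branch 2: length 8, Nim-value = 8
Branch 3: length 9, Nim-value = 9
Total Nim-value = XOR of all branch values:
0 XOR 4 = 4
4 XOR 8 = 12
12 XOR 9 = 5
Nim-value of the tree = 5

5


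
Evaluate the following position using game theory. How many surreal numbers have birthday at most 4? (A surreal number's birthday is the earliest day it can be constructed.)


Day 0: {|} = 0 is born. Count = 1.
Day n: the number of surreal numbers born by day n is 2^(n+1) - 1.
By day 0: 2^1 - 1 = 1
By day 1: 2^2 - 1 = 3
By day 2: 2^3 - 1 = 7
By day 3: 2^4 - 1 = 15
By day 4: 2^5 - 1 = 31
By day 4: 31 surreal numbers.

31


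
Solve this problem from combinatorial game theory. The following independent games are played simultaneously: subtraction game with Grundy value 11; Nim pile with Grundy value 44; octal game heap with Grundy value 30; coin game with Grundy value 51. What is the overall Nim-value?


By the Sprague-Grundy theorem, the Grundy value of a sum of games is the XOR of individual Grundy values.
subtraction game: Grundy value = 11. Running XOR: 0 XOR 11 = 11
Nim pile: Grundy value = 44. Running XOR: 11 XOR 44 = 39
octal game heap: Grundy value = 30. Running XOR: 39 XOR 30 = 57
coin game: Grundy value = 51. Running XOR: 57 XOR 51 = 10
The combined Grundy value is 10.

10


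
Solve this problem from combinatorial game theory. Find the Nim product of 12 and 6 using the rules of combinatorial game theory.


Nim multiplication is bilinear over XOR: (u XOR v) * w = (u*w) XOR (v*w).
So we split each operand into its bit components and XOR the pairwise Nim products.
12 = 4 + 8 (as XOR of powers of 2).
6 = 2 + 4 (as XOR of powers of 2).
Using the standard Nim-product table on single bits:
  2*2 = 3,   2*4 = 8,   2*8 = 12,
  4*4 = 6,   4*8 = 11,  8*8 = 13,
and  1*x = x (identity), k*l = l*k (commutative).
Pairwise Nim products:
  4 * 2 = 8
  4 * 4 = 6
  8 * 2 = 12
  8 * 4 = 11
XOR them: 8 XOR 6 XOR 12 XOR 11 = 9.
Result: 12 * 6 = 9 (in Nim).

9


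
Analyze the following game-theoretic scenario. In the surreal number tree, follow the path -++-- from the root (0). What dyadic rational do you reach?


Sign expansion: -++--
Rule: track bounds (lo, hi), initially (-inf, +inf). On '+', the current value becomes lo and we move to the simplest number in (value, hi): value + 1 if hi = +inf, otherwise the midpoint (value + hi)/2. On '-', the current value becomes hi and we move to value - 1 if lo = -inf, otherwise the midpoint (lo + value)/2.
Start at 0.
Step 1: sign = -, move left. Bounds: (-inf, 0). Value = -1
Step 2: sign = +, move right. Bounds: (-1, 0). Value = -1/2
Step 3: sign = +, move right. Bounds: (-1/2, 0). Value = -1/4
Step 4: sign = -, move left. Bounds: (-1/2, -1/4). Value = -3/8
Step 5: sign = -, move left. Bounds: (-1/2, -3/8). Value = -7/16
The surreal number with sign expansion -++-- is -7/16.

-7/16


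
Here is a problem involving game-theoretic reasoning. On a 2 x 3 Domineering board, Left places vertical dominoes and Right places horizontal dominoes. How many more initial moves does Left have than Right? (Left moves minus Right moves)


Board is 2 x 3 (rows x cols).
Left (vertical) placements: (rows-1) * cols = 1 * 3 = 3
Right (horizontal) placements: rows * (cols-1) = 2 * 2 = 4
Advantage = Left - Right = 3 - 4 = -1

-1


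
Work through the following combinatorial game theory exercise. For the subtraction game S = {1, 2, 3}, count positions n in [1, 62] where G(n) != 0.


Subtraction set S = {1, 2, 3}, so G(n) = n mod 4.
G(n) = 0 when n is a multiple of 4.
Multiples of 4 in [1, 62]: 15
N-positions (nonzero Grundy) = 62 - 15 = 47

47


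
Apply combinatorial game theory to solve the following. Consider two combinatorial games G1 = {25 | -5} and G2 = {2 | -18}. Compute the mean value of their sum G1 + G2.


G1 = {25 | -5}, G2 = {2 | -18}
Each is a switch {a | b} with numbers a > b; its mean value is (a + b)/2, and mean value is additive over game sums: m(G1 + G2) = m(G1) + m(G2).
Mean of G1 = (25 + (-5))/2 = 20/2 = 10
Mean of G2 = (2 + (-18))/2 = -16/2 = -8
Mean of G1 + G2 = 10 + -8 = 2

2


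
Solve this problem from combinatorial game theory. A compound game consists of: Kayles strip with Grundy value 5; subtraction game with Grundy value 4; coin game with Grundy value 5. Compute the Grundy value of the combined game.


By the Sprague-Grundy theorem, the Grundy value of a sum of games is the XOR of individual Grundy values.
Kayles strip: Grundy value = 5. Running XOR: 0 XOR 5 = 5
subtraction game: Grundy value = 4. Running XOR: 5 XOR 4 = 1
coin game: Grundy value = 5. Running XOR: 1 XOR 5 = 4
The combined Grundy value is 4.

4


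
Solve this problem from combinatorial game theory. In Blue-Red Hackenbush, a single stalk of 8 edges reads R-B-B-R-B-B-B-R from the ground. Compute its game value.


Edges (from ground): R-B-B-R-B-B-B-R
By Berlekamp's sign-expansion rule, a Blue-Red Hackenbush stalk has the value of the surreal number whose sign sequence is the edge sequence with B -> + and R -> -.
Sign sequence: -++-+++-
Trace the sign expansion in the surreal number tree, starting from 0:
Edge 1: R (sign -) -> bounds (-inf, 0), value = -1
Edge 2: B (sign +) -> bounds (-1, 0), value = -1/2
Edge 3: B (sign +) -> bounds (-1/2, 0), value = -1/4
Edge 4: R (sign -) -> bounds (-1/2, -1/4), value = -3/8
Edge 5: B (sign +) -> bounds (-3/8, -1/4), value = -5/16
Edge 6: B (sign +) -> bounds (-5/16, -1/4), value = -9/32
Edge 7: B (sign +) -> bounds (-9/32, -1/4), value = -17/64
Edge 8: R (sign -) -> bounds (-9/32, -17/64), value = -35/128
Game value = -35/128

-35/128


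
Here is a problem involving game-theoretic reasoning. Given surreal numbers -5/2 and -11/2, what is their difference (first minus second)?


x = -5/2, y = -11/2
Converting to common denominator: 2
x = -5/2, y = -11/2
x - y = -5/2 - -11/2 = 3

3


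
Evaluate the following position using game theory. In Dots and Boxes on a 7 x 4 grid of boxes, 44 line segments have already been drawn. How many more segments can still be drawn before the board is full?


Grid: 7 x 4 boxes, i.e. 8 rows and 5 columns of dots.
Horizontal edges: (rows + 1) * cols = 8 * 4 = 32
Vertical edges: rows * (cols + 1) = 7 * 5 = 35
Total edges: 32 + 35 = 67
Edges drawn: 44
Remaining: 67 - 44 = 23

23


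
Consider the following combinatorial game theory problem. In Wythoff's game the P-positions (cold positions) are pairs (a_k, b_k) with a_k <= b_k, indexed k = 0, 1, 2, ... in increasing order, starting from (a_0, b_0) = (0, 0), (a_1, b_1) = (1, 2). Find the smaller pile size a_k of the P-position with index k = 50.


By Wythoff's theorem, a_k = floor(k * phi) and b_k = floor(k * phi^2) = a_k + k, where phi = (1 + sqrt(5))/2 is the golden ratio.
phi = (1 + sqrt(5))/2 = 1.618034
k = 50
k * phi = 50 * 1.618034 = 80.901699
a_50 = floor(k * phi) = 80

80


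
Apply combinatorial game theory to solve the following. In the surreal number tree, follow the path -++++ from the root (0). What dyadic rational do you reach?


Sign expansion: -++++
Rule: track bounds (lo, hi), initially (-inf, +inf). On '+', the current value becomes lo and we move to the simplest number in (value, hi): value + 1 if hi = +inf, otherwise the midpoint (value + hi)/2. On '-', the current value becomes hi and we move to value - 1 if lo = -inf, otherwise the midpoint (lo + value)/2.
Start at 0.
Step 1: sign = -, move left. Bounds: (-inf, 0). Value = -1
Step 2: sign = +, move right. Bounds: (-1, 0). Value = -1/2
Step 3: sign = +, move right. Bounds: (-1/2, 0). Value = -1/4
Step 4: sign = +, move right. Bounds: (-1/4, 0). Value = -1/8
Step 5: sign = +, move right. Bounds: (-1/8, 0). Value = -1/16
The surreal number with sign expansion -++++ is -1/16.

-1/16


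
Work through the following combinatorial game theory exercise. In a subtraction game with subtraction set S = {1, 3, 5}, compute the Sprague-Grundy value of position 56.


The subtraction set is S = {1, 3, 5}.
G(k) = mex{ G(k - s) : s in S, s <= k }. We compute iteratively: G(0) = 0.
G(1) = mex({0}) = 1
G(2) = mex({1}) = 0
G(3) = mex({0}) = 1
G(4) = mex({1}) = 0
G(5) = mex({0}) = 1
G(6) = mex({1}) = 0
Observe that G(2)..G(6) = 0, 1, 0, 1, 0 repeats G(0)..G(4) = 0, 1, 0, 1, 0.
For k >= max(S) = 5, G(k) is determined by the previous 5 values G(k-5)..G(k-1); a window of 5 consecutive values has recurred shifted by 2, so by induction G(k + 2) = G(k) for all k >= 0: the sequence is periodic from the start with period 2.
One period: G(0..1) = 0, 1.
56 mod 2 = 0, so G(56) = G(0) = 0.

0


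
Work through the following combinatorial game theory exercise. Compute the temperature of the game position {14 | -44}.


The game is {14 | -44}, a switch {a | b} with numbers a > b.
Cooling {a | b} by t gives {a - t | b + t}, which stops being hot when a - t = b + t, i.e. at t = (a - b)/2. So the temperature of a switch is (a - b)/2.
Temperature = (Left option - Right option) / 2
= (14 - (-44)) / 2
= 58 / 2
= 29

29


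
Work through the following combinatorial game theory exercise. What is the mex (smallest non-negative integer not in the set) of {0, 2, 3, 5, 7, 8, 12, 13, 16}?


Set = {0, 2, 3, 5, 7, 8, 12, 13, 16}
0 is in the set.
1 is NOT in the set. This is the mex.
mex = 1

1


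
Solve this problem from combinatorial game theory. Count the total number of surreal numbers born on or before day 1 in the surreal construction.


Day 0: {|} = 0 is born. Count = 1.
Day n: the number of surreal numbers born by day n is 2^(n+1) - 1.
By day 0: 2^1 - 1 = 1
By day 1: 2^2 - 1 = 3
By day 1: 3 surreal numbers.

3


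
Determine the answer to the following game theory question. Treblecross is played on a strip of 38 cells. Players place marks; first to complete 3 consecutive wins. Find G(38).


Treblecross: place X on empty cells; 3-in-a-row wins.
Playing within two cells of an existing X lets the opponent win at once, so sensible play treats the cells i-2..i+2 around each X as dead. The player left with no safe cell loses, so this is a normal-play take-away game on strips of safe cells.
Placing X at cell i (0-indexed) of a strip of k safe cells leaves independent strips of sizes max(0, i-2) and max(0, k-i-3). Hence G(k) = mex{ G(max(0,i-2)) XOR G(max(0,k-i-3)) : 0 <= i < k }, with G(0) = 0.
G(1): splits (0,0):0^0=0 -> mex({0}) = 1
G(2): splits (0,0):0^0=0 -> mex({0}) = 1
G(3): splits (0,0):0^0=0 -> mex({0}) = 1
G(4): splits (0,1):0^1=1 (0,0):0^0=0 -> mex({0, 1}) = 2
G(5): splits (0,2):0^1=1 (0,1):0^1=1 (0,0):0^0=0 -> mex({0, 1}) = 2
G(6) = mex({1}) = 0
G(7) = mex({0, 1, 2}) = 3
G(8) = mex({0, 1, 2}) = 3
G(9) = mex({0, 2}) = 1
G(10) = mex({0, 2, 3}) = 1
G(11) = mex({0, 3}) = 1
G(12) = mex({1, 3}) = 0
G(13) = mex({0, 1, 2, 3}) = 4
G(14) = mex({0, 1, 2}) = 3
G(15) = mex({0, 1, 2}) = 3
G(16) = mex({0, 1, 2, 4}) = 3
G(17) = mex({0, 1, 3, 4}) = 2
G(18) = mex({0, 1, 3, 4}) = 2
G(19) = mex({0, 1, 3, 5}) = 2
G(20) = mex({0, 1, 2, 3, 5}) = 4
G(21) = mex({0, 1, 2, 3, 5}) = 4
G(22) = mex({1, 2, 6}) = 0
G(23) = mex({0, 1, 2, 3, 4, 6}) = 5
G(24) = mex({0, 1, 2, 3, 4}) = 5
G(25) = mex({0, 1, 3, 4, 7}) = 2
G(26) = mex({0, 1, 3, 4, 5, 7}) = 2
G(27) = mex({0, 1, 3, 5}) = 2
G(28) = mex({0, 1, 2, 5}) = 3
G(29) = mex({0, 1, 2, 4, 5, 6}) = 3
G(30) = mex({1, 2, 4, 6}) = 0
G(31) = mex({0, 1, 2, 3, 4, 6}) = 5
G(32) = mex({1, 2, 3, 4, 7}) = 0
G(33) = mex({0, 3, 7}) = 1
G(34) = mex({0, 2, 3, 5, 7}) = 1
G(35) = mex({0, 2, 3, 5, 6}) = 1
G(36) = mex({0, 1, 2, 5, 6}) = 3
G(37) = mex({0, 1, 2, 4, 5, 6}) = 3
G(38) = mex({0, 1, 2, 4}) = 3
Therefore G(38) = 3.

3


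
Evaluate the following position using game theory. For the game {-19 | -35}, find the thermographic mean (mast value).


Game = {-19 | -35}, a switch {a | b} with numbers a > b.
Its thermograph has left wall a - t and right wall b + t, which meet at t = (a - b)/2, where both equal (a + b)/2. So the mast (mean value) is at (a + b)/2.
Mean = (-19 + (-35))/2 = -54/2 = -27

-27


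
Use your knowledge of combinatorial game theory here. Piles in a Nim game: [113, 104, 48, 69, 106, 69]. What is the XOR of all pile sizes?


We need the XOR (exclusive or) of all pile sizes.
After XOR-ing pile 1 (size 113): 0 XOR 113 = 113
After XOR-ing pile 2 (size 104): 113 XOR 104 = 25
After XOR-ing pile 3 (size 48): 25 XOR 48 = 41
After XOR-ing pile 4 (size 69): 41 XOR 69 = 108
After XOR-ing pile 5 (size 106): 108 XOR 106 = 6
After XOR-ing pile 6 (size 69): 6 XOR 69 = 67
The Nim-value of this position is 67.

67


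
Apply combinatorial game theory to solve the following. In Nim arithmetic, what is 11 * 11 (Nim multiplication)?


Nim multiplication is bilinear over XOR: (u XOR v) * w = (u*w) XOR (v*w).
So we split each operand into its bit components and XOR the pairwise Nim products.
11 = 1 + 2 + 8 (as XOR of powers of 2).
11 = 1 + 2 + 8 (as XOR of powers of 2).
Using the standard Nim-product table on single bits:
  2*2 = 3,   2*4 = 8,   2*8 = 12,
  4*4 = 6,   4*8 = 11,  8*8 = 13,
and  1*x = x (identity), k*l = l*k (commutative).
Pairwise Nim products:
  1 * 1 = 1
  1 * 2 = 2
  1 * 8 = 8
  2 * 1 = 2
  2 * 2 = 3
  2 * 8 = 12
  8 * 1 = 8
  8 * 2 = 12
  8 * 8 = 13
XOR them: 1 XOR 2 XOR 8 XOR 2 XOR 3 XOR 12 XOR 8 XOR 12 XOR 13 = 15.
Result: 11 * 11 = 15 (in Nim).

15


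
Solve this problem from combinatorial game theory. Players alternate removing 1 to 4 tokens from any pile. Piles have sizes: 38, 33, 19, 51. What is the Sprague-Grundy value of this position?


Subtraction set: {1, 2, 3, 4}
For this subtraction set, G(n) = n mod 5 (period = max + 1 = 5).
Pile 1 (size 38): G(38) = 38 mod 5 = 3
Pile 2 (size 33): G(33) = 33 mod 5 = 3
Pile 3 (size 19): G(19) = 19 mod 5 = 4
Pile 4 (size 51): G(51) = 51 mod 5 = 1
Total Grundy value = XOR of all: 3 XOR 3 XOR 4 XOR 1 = 5

5


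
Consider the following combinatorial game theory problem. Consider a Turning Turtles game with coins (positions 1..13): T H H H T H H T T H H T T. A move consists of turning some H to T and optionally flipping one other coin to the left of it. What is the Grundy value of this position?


Coins: T H H H T H H T T H H T T
Key fact: a single head at position k behaves exactly like a Nim heap of size k (turning it to T and optionally flipping a coin at j < k corresponds to moving the heap from k to j, or to 0), and heads combine as a disjunctive sum (two heads at the same place would cancel, matching j XOR j = 0). So the Nim-value is the XOR of the 1-indexed positions of the heads.
Face-up positions (1-indexed): [2, 3, 4, 6, 7, 10, 11]
XOR 0 with 2: 0 XOR 2 = 2
XOR 2 with 3: 2 XOR 3 = 1
XOR 1 with 4: 1 XOR 4 = 5
XOR 5 with 6: 5 XOR 6 = 3
XOR 3 with 7: 3 XOR 7 = 4
XOR 4 with 10: 4 XOR 10 = 14
XOR 14 with 11: 14 XOR 11 = 5
Nim-value = 5

5


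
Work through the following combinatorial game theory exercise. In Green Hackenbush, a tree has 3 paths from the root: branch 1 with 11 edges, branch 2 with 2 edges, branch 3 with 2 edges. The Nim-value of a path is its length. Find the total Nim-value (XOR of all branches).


The tree has 3 branches from the ground vertex.
In Green Hackenbush, the Nim-value of a simple path of length k is k.
Branch 1: length 11, Nim-value = 11
Branch 2: length 2, Nim-value = 2
Branch 3: length 2, Nim-value = 2
Total Nim-value = XOR of all branch values:
0 XOR 11 = 11
11 XOR 2 = 9
9 XOR 2 = 11
Nim-value of the tree = 11

11


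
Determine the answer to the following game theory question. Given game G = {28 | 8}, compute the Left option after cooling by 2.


Original game: {28 | 8} (a switch {a | b} with a > b).
Cooling by t (for t below the temperature (a - b)/2 = 10) taxes each move by t: {a | b} cooled by t is {a - t | b + t}.
Cooling amount: t = 2
Cooled Left option: 28 - 2 = 26
Cooled Right option: 8 + 2 = 10
Cooled game: {26 | 10}
Left option = 26

26


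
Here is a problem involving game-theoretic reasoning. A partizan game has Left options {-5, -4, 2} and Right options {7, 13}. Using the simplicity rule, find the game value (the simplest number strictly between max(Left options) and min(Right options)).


Left options: {-5, -4, 2}, max = 2
Right options: {7, 13}, min = 7
All options are numbers and max(Left) < min(Right), so by the simplicity theorem the value is the simplest (earliest-born) number strictly between 2 and 7.
Integers 3 through 6 all lie strictly between 2 and 7.
Among integers, the simplest (lowest birthday = smallest |n|; 0 is born on day 0, +-n on day n) is 3.
No non-integer in the interval can be simpler: if x is a non-integer in the interval, then floor(x) or ceil(x) also lies in the interval (the interval contains an integer), and both are proper prefixes of x's sign expansion, i.e. born earlier. So the game value is 3.
Game value = 3

3


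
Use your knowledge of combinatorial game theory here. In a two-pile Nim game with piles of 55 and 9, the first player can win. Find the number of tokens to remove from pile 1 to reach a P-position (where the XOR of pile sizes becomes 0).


Piles: 55 and 9
Current XOR: 55 XOR 9 = 62 (non-zero, so this is an N-position).
To make the XOR zero, we need to find a move that balances the piles.
For pile 1 (size 55): target = 55 XOR 62 = 9
We reduce pile 1 from 55 to 9.
Tokens removed: 55 - 9 = 46
Verification: 9 XOR 9 = 0

46


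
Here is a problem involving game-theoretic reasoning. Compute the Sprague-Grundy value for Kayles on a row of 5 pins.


Kayles: a move removes 1 or 2 adjacent pins from a contiguous row.
Removing pins from a row of k leaves two independent rows (a, b) with a + b = k - 1 (one pin) or a + b = k - 2 (two pins); an end removal gives a = 0.
By Sprague-Grundy, G(k) = mex{ G(a) XOR G(b) } over all these splits. G(0) = 0.
G(1): splits (0,0):0^0=0 -> mex({0}) = 1
G(2): splits (0,1):0^1=1 (0,0):0^0=0 -> mex({0, 1}) = 2
G(3): splits (0,2):0^2=2 (1,1):1^1=0 (0,1):0^1=1 -> mex({0, 1, 2}) = 3
G(4): splits (0,3):0^3=3 (1,2):1^2=3 (0,2):0^2=2 (1,1):1^1=0 -> mex({0, 2, 3}) = 1
G(5): splits (0,4):0^1=1 (1,3):1^3=2 (2,2):2^2=0 (0,3):0^3=3 (1,2):1^2=3 -> mex({0, 1, 2, 3}) = 4
Therefore G(5) = 4.

4


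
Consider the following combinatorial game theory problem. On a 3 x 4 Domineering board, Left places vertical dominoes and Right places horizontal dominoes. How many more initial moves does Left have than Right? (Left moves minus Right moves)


Board is 3 x 4 (rows x cols).
Left (vertical) placements: (rows-1) * cols = 2 * 4 = 8
Right (horizontal) placements: rows * (cols-1) = 3 * 3 = 9
Advantage = Left - Right = 8 - 9 = -1

-1


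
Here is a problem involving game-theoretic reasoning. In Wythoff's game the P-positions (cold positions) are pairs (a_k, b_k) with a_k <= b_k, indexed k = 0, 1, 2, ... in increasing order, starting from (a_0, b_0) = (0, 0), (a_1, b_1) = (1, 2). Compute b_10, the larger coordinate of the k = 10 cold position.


By Wythoff's theorem, a_k = floor(k * phi) and b_k = floor(k * phi^2) = a_k + k, where phi = (1 + sqrt(5))/2 is the golden ratio.
phi = (1 + sqrt(5))/2 = 1.618034
phi^2 = phi + 1 = 2.618034
k = 10
k * phi^2 = 10 * 2.618034 = 26.180340
b_10 = floor(k * phi^2) = 26 (check: a_10 + k = 16 + 10 = 26)

26


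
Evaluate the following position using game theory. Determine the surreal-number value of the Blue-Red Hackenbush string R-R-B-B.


Edges (from ground): R-R-B-B
By Berlekamp's sign-expansion rule, a Blue-Red Hackenbush stalk has the value of the surreal number whose sign sequence is the edge sequence with B -> + and R -> -.
Sign sequence: --++
Trace the sign expansion in the surreal number tree, starting from 0:
Edge 1: R (sign -) -> bounds (-inf, 0), value = -1
Edge 2: R (sign -) -> bounds (-inf, -1), value = -2
Edge 3: B (sign +) -> bounds (-2, -1), value = -3/2
Edge 4: B (sign +) -> bounds (-3/2, -1), value = -5/4
Game value = -5/4

-5/4


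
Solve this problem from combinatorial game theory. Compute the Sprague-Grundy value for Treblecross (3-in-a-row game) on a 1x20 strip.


Treblecross: place X on empty cells; 3-in-a-row wins.
Playing within two cells of an existing X lets the opponent win at once, so sensible play treats the cells i-2..i+2 around each X as dead. The player left with no safe cell loses, so this is a normal-play take-away game on strips of safe cells.
Placing X at cell i (0-indexed) of a strip of k safe cells leaves independent strips of sizes max(0, i-2) and max(0, k-i-3). Hence G(k) = mex{ G(max(0,i-2)) XOR G(max(0,k-i-3)) : 0 <= i < k }, with G(0) = 0.
G(1): splits (0,0):0^0=0 -> mex({0}) = 1
G(2): splits (0,0):0^0=0 -> mex({0}) = 1
G(3): splits (0,0):0^0=0 -> mex({0}) = 1
G(4): splits (0,1):0^1=1 (0,0):0^0=0 -> mex({0, 1}) = 2
G(5): splits (0,2):0^1=1 (0,1):0^1=1 (0,0):0^0=0 -> mex({0, 1}) = 2
G(6) = mex({1}) = 0
G(7) = mex({0, 1, 2}) = 3
G(8) = mex({0, 1, 2}) = 3
G(9) = mex({0, 2}) = 1
G(10) = mex({0, 2, 3}) = 1
G(11) = mex({0, 3}) = 1
G(12) = mex({1, 3}) = 0
G(13) = mex({0, 1, 2, 3}) = 4
G(14) = mex({0, 1, 2}) = 3
G(15) = mex({0, 1, 2}) = 3
G(16) = mex({0, 1, 2, 4}) = 3
G(17) = mex({0, 1, 3, 4}) = 2
G(18) = mex({0, 1, 3, 4}) = 2
G(19) = mex({0, 1, 3, 5}) = 2
G(20) = mex({0, 1, 2, 3, 5}) = 4
Therefore G(20) = 4.

4


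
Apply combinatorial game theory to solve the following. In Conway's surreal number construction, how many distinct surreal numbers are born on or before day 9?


Day 0: {|} = 0 is born. Count = 1.
Day n: the number of surreal numbers born by day n is 2^(n+1) - 1.
By day 0: 2^1 - 1 = 1
By day 1: 2^2 - 1 = 3
By day 2: 2^3 - 1 = 7
By day 3: 2^4 - 1 = 15
By day 4: 2^5 - 1 = 31
By day 5: 2^6 - 1 = 63
By day 6: 2^7 - 1 = 127
By day 7: 2^8 - 1 = 255
By day 8: 2^9 - 1 = 511
By day 9: 2^10 - 1 = 1023
By day 9: 1023 surreal numbers.

1023


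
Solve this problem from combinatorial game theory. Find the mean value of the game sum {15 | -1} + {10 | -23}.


G1 = {15 | -1}, G2 = {10 | -23}
Each is a switch {a | b} with numbers a > b; its mean value is (a + b)/2, and mean value is additive over game sums: m(G1 + G2) = m(G1) + m(G2).
Mean of G1 = (15 + (-1))/2 = 14/2 = 7
Mean of G2 = (10 + (-23))/2 = -13/2 = -13/2
Mean of G1 + G2 = 7 + -13/2 = 1/2

1/2


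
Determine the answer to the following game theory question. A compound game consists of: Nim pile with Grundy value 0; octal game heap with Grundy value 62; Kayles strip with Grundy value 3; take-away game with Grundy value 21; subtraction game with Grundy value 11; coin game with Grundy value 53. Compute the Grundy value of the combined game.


By the Sprague-Grundy theorem, the Grundy value of a sum of games is the XOR of individual Grundy values.
Nim pile: Grundy value = 0. Running XOR: 0 XOR 0 = 0
octal game heap: Grundy value = 62. Running XOR: 0 XOR 62 = 62
Kayles strip: Grundy value = 3. Running XOR: 62 XOR 3 = 61
take-away game: Grundy value = 21. Running XOR: 61 XOR 21 = 40
subtraction game: Grundy value = 11. Running XOR: 40 XOR 11 = 35
coin game: Grundy value = 53. Running XOR: 35 XOR 53 = 22
The combined Grundy value is 22.

22


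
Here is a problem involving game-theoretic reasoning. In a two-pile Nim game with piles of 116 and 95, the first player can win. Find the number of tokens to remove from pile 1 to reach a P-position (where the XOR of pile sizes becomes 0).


Piles: 116 and 95
Current XOR: 116 XOR 95 = 43 (non-zero, so this is an N-position).
To make the XOR zero, we need to find a move that balances the piles.
For pile 1 (size 116): target = 116 XOR 43 = 95
We reduce pile 1 from 116 to 95.
Tokens removed: 116 - 95 = 21
Verification: 95 XOR 95 = 0

21


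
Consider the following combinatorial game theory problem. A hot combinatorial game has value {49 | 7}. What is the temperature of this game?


The game is {49 | 7}, a switch {a | b} with numbers a > b.
Cooling {a | b} by t gives {a - t | b + t}, which stops being hot when a - t = b + t, i.e. at t = (a - b)/2. So the temperature of a switch is (a - b)/2.
Temperature = (Left option - Right option) / 2
= (49 - (7)) / 2
= 42 / 2
= 21

21


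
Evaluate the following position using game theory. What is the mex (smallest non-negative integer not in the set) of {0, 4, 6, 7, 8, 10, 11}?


Set = {0, 4, 6, 7, 8, 10, 11}
0 is in the set.
1 is NOT in the set. This is the mex.
mex = 1

1


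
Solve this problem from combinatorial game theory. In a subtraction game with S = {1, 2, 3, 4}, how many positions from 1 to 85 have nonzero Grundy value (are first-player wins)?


Subtraction set S = {1, 2, 3, 4}, so G(n) = n mod 5.
G(n) = 0 when n is a multiple of 5.
Multiples of 5 in [1, 85]: 17
N-positions (nonzero Grundy) = 85 - 17 = 68

68


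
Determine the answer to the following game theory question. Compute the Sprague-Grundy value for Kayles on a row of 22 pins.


Kayles: a move removes 1 or 2 adjacent pins from a contiguous row.
Removing pins from a row of k leaves two independent rows (a, b) with a + b = k - 1 (one pin) or a + b = k - 2 (two pins); an end removal gives a = 0.
By Sprague-Grundy, G(k) = mex{ G(a) XOR G(b) } over all these splits. G(0) = 0.
G(1): splits (0,0):0^0=0 -> mex({0}) = 1
G(2): splits (0,1):0^1=1 (0,0):0^0=0 -> mex({0, 1}) = 2
G(3): splits (0,2):0^2=2 (1,1):1^1=0 (0,1):0^1=1 -> mex({0, 1, 2}) = 3
G(4): splits (0,3):0^3=3 (1,2):1^2=3 (0,2):0^2=2 (1,1):1^1=0 -> mex({0, 2, 3}) = 1
G(5): splits (0,4):0^1=1 (1,3):1^3=2 (2,2):2^2=0 (0,3):0^3=3 (1,2):1^2=3 -> mex({0, 1, 2, 3}) = 4
G(6) = mex({0, 1, 2, 4}) = 3
G(7) = mex({0, 1, 3, 4, 5}) = 2
G(8) = mex({0, 2, 3, 5, 6}) = 1
G(9) = mex({0, 1, 2, 3, 6, 7}) = 4
G(10) = mex({0, 1, 3, 4, 5, 7}) = 2
G(11) = mex({0, 1, 2, 3, 4, 5}) = 6
G(12) = mex({0, 1, 2, 3, 5, 6, 7}) = 4
G(13) = mex({0, 2, 3, 4, 6, 7}) = 1
G(14) = mex({0, 1, 4, 5, 6, 7}) = 2
G(15) = mex({0, 1, 2, 3, 4, 5, 6}) = 7
G(16) = mex({0, 2, 3, 5, 6, 7}) = 1
G(17) = mex({0, 1, 2, 3, 5, 6, 7}) = 4
G(18) = mex({0, 1, 2, 4, 5, 6}) = 3
G(19) = mex({0, 1, 3, 4, 5, 7}) = 2
G(20) = mex({0, 2, 3, 4, 5, 6, 7}) = 1
G(21) = mex({0, 1, 2, 3, 5, 6, 7}) = 4
G(22) = mex({0, 1, 2, 3, 4, 5, 7}) = 6
Therefore G(22) = 6.

6


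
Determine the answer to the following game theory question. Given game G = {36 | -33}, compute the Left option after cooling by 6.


Original game: {36 | -33} (a switch {a | b} with a > b).
Cooling by t (for t below the temperature (a - b)/2 = 69/2) taxes each move by t: {a | b} cooled by t is {a - t | b + t}.
Cooling amount: t = 6
Cooled Left option: 36 - 6 = 30
Cooled Right option: -33 + 6 = -27
Cooled game: {30 | -27}
Left option = 30

30


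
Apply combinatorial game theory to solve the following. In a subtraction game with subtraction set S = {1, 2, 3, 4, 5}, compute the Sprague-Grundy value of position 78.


The subtraction set is S = {1, 2, 3, 4, 5}.
G(k) = mex{ G(k - s) : s in S, s <= k }. We compute iteratively: G(0) = 0.
G(1) = mex({0}) = 1
G(2) = mex({0, 1}) = 2
G(3) = mex({0, 1, 2}) = 3
G(4) = mex({0, 1, 2, 3}) = 4
G(5) = mex({0, 1, 2, 3, 4}) = 5
G(6) = mex({1, 2, 3, 4, 5}) = 0
G(7) = mex({0, 2, 3, 4, 5}) = 1
G(8) = mex({0, 1, 3, 4, 5}) = 2
G(9) = mex({0, 1, 2, 4, 5}) = 3
G(10) = mex({0, 1, 2, 3, 5}) = 4
Observe that G(6)..G(10) = 0, 1, 2, 3, 4 repeats G(0)..G(4) = 0, 1, 2, 3, 4.
For k >= max(S) = 5, G(k) is determined by the previous 5 values G(k-5)..G(k-1); a window of 5 consecutive values has recurred shifted by 6, so by induction G(k + 6) = G(k) for all k >= 0: the sequence is periodic from the start with period 6.
One period: G(0..5) = 0, 1, 2, 3, 4, 5.
78 mod 6 = 0, so G(78) = G(0) = 0.

0


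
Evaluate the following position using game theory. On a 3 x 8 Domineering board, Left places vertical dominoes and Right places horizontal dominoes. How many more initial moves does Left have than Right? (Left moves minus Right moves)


Board is 3 x 8 (rows x cols).
Left (vertical) placements: (rows-1) * cols = 2 * 8 = 16
Right (horizontal) placements: rows * (cols-1) = 3 * 7 = 21
Advantage = Left - Right = 16 - 21 = -5

-5


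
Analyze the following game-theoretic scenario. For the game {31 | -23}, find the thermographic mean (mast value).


Game = {31 | -23}, a switch {a | b} with numbers a > b.
Its thermograph has left wall a - t and right wall b + t, which meet at t = (a - b)/2, where both equal (a + b)/2. So the mast (mean value) is at (a + b)/2.
Mean = (31 + (-23))/2 = 8/2 = 4

4


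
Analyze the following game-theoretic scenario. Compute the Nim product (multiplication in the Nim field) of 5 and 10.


Nim multiplication is bilinear over XOR: (u XOR v) * w = (u*w) XOR (v*w).
So we split each operand into its bit components and XOR the pairwise Nim products.
5 = 1 + 4 (as XOR of powers of 2).
10 = 2 + 8 (as XOR of powers of 2).
Using the standard Nim-product table on single bits:
  2*2 = 3,   2*4 = 8,   2*8 = 12,
  4*4 = 6,   4*8 = 11,  8*8 = 13,
and  1*x = x (identity), k*l = l*k (commutative).
Pairwise Nim products:
  1 * 2 = 2
  1 * 8 = 8
  4 * 2 = 8
  4 * 8 = 11
XOR them: 2 XOR 8 XOR 8 XOR 11 = 9.
Result: 5 * 10 = 9 (in Nim).

9


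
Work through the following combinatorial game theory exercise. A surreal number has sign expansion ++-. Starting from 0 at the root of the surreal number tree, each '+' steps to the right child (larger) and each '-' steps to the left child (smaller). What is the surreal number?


Sign expansion: ++-
Rule: track bounds (lo, hi), initially (-inf, +inf). On '+', the current value becomes lo and we move to the simplest number in (value, hi): value + 1 if hi = +inf, otherwise the midpoint (value + hi)/2. On '-', the current value becomes hi and we move to value - 1 if lo = -inf, otherwise the midpoint (lo + value)/2.
Start at 0.
Step 1: sign = +, move right. Bounds: (0, +inf). Value = 1
Step 2: sign = +, move right. Bounds: (1, +inf). Value = 2
Step 3: sign = -, move left. Bounds: (1, 2). Value = 3/2
The surreal number with sign expansion ++- is 3/2.

3/2


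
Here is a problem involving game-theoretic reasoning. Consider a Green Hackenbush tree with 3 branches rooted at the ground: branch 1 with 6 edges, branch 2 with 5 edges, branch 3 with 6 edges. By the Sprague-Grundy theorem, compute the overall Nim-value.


The tree has 3 branches from the ground vertex.
In Green Hackenbush, the Nim-value of a simple path of length k is k.
Branch 1: length 6, Nim-value = 6
Branch 2: length 5, Nim-value = 5
Branch 3: length 6, Nim-value = 6
Total Nim-value = XOR of all branch values:
0 XOR 6 = 6
6 XOR 5 = 3
3 XOR 6 = 5
Nim-value of the tree = 5

5


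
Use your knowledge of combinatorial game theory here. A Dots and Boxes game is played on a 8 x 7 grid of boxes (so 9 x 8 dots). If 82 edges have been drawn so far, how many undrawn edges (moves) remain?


Grid: 8 x 7 boxes, i.e. 9 rows and 8 columns of dots.
Horizontal edges: (rows + 1) * cols = 9 * 7 = 63
Vertical edges: rows * (cols + 1) = 8 * 8 = 64
Total edges: 63 + 64 = 127
Edges drawn: 82
Remaining: 127 - 82 = 45

45


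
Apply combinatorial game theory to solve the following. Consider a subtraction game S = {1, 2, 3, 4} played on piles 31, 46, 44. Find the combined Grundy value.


Subtraction set: {1, 2, 3, 4}
For this subtraction set, G(n) = n mod 5 (period = max + 1 = 5).
Pile 1 (size 31): G(31) = 31 mod 5 = 1
Pile 2 (size 46): G(46) = 46 mod 5 = 1
Pile 3 (size 44): G(44) = 44 mod 5 = 4
Total Grundy value = XOR of all: 1 XOR 1 XOR 4 = 4

4


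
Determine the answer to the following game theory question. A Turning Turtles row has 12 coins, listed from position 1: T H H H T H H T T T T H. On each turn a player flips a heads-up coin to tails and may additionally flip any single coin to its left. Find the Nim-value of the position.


Coins: T H H H T H H T T T T H
Key fact: a single head at position k behaves exactly like a Nim heap of size k (turning it to T and optionally flipping a coin at j < k corresponds to moving the heap from k to j, or to 0), and heads combine as a disjunctive sum (two heads at the same place would cancel, matching j XOR j = 0). So the Nim-value is the XOR of the 1-indexed positions of the heads.
Face-up positions (1-indexed): [2, 3, 4, 6, 7, 12]
XOR 0 with 2: 0 XOR 2 = 2
XOR 2 with 3: 2 XOR 3 = 1
XOR 1 with 4: 1 XOR 4 = 5
XOR 5 with 6: 5 XOR 6 = 3
XOR 3 with 7: 3 XOR 7 = 4
XOR 4 with 12: 4 XOR 12 = 8
Nim-value = 8

8


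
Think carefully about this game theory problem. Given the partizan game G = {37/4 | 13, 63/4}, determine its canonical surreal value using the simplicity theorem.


Left options: {37/4}, max = 37/4
Right options: {13, 63/4}, min = 13
All options are numbers and max(Left) < min(Right), so by the simplicity theorem the value is the simplest (earliest-born) number strictly between 37/4 and 13.
Integers 10 through 12 all lie strictly between 37/4 and 13.
Among integers, the simplest (lowest birthday = smallest |n|; 0 is born on day 0, +-n on day n) is 10.
No non-integer in the interval can be simpler: if x is a non-integer in the interval, then floor(x) or ceil(x) also lies in the interval (the interval contains an integer), and both are proper prefixes of x's sign expansion, i.e. born earlier. So the game value is 10.
Game value = 10

10


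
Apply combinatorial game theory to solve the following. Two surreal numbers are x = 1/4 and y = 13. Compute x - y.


x = 1/4, y = 13
Converting to common denominator: 4
x = 1/4, y = 52/4
x - y = 1/4 - 13 = -51/4

-51/4


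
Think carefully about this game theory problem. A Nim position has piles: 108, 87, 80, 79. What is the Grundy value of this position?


We need the XOR (exclusive or) of all pile sizes.
After XOR-ing pile 1 (size 108): 0 XOR 108 = 108
After XOR-ing pile 2 (size 87): 108 XOR 87 = 59
After XOR-ing pile 3 (size 80): 59 XOR 80 = 107
After XOR-ing pile 4 (size 79): 107 XOR 79 = 36
The Nim-value of this position is 36.

36


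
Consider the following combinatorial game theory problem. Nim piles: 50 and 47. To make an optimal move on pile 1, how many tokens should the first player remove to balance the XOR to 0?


Piles: 50 and 47
Current XOR: 50 XOR 47 = 29 (non-zero, so this is an N-position).
To make the XOR zero, we need to find a move that balances the piles.
For pile 1 (size 50): target = 50 XOR 29 = 47
We reduce pile 1 from 50 to 47.
Tokens removed: 50 - 47 = 3
Verification: 47 XOR 47 = 0

3


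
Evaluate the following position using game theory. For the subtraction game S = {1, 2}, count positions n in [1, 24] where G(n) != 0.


Subtraction set S = {1, 2}, so G(n) = n mod 3.
G(n) = 0 when n is a multiple of 3.
Multiples of 3 in [1, 24]: 8
N-positions (nonzero Grundy) = 24 - 8 = 16

16


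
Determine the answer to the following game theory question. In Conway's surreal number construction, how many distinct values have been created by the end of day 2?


Day 0: {|} = 0 is born. Count = 1.
Day n: the number of surreal numbers born by day n is 2^(n+1) - 1.
By day 0: 2^1 - 1 = 1
By day 1: 2^2 - 1 = 3
By day 2: 2^3 - 1 = 7
By day 2: 7 surreal numbers.

7


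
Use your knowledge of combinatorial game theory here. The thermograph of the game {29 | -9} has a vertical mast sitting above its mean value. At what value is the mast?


Game = {29 | -9}, a switch {a | b} with numbers a > b.
Its thermograph has left wall a - t and right wall b + t, which meet at t = (a - b)/2, where both equal (a + b)/2. So the mast (mean value) is at (a + b)/2.
Mean = (29 + (-9))/2 = 20/2 = 10

10


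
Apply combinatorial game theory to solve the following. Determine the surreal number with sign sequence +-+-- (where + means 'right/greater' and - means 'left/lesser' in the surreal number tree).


Sign expansion: +-+--
Rule: track bounds (lo, hi), initially (-inf, +inf). On '+', the current value becomes lo and we move to the simplest number in (value, hi): value + 1 if hi = +inf, otherwise the midpoint (value + hi)/2. On '-', the current value becomes hi and we move to value - 1 if lo = -inf, otherwise the midpoint (lo + value)/2.
Start at 0.
Step 1: sign = +, move right. Bounds: (0, +inf). Value = 1
Step 2: sign = -, move left. Bounds: (0, 1). Value = 1/2
Step 3: sign = +, move right. Bounds: (1/2, 1). Value = 3/4
Step 4: sign = -, move left. Bounds: (1/2, 3/4). Value = 5/8
Step 5: sign = -, move left. Bounds: (1/2, 5/8). Value = 9/16
The surreal number with sign expansion +-+-- is 9/16.

9/16


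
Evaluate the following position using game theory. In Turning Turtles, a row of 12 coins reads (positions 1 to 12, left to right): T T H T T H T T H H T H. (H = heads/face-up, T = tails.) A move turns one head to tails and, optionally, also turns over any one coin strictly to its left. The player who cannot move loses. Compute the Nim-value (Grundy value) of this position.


Coins: T T H T T H T T H H T H
Key fact: a single head at position k behaves exactly like a Nim heap of size k (turning it to T and optionally flipping a coin at j < k corresponds to moving the heap from k to j, or to 0), and heads combine as a disjunctive sum (two heads at the same place would cancel, matching j XOR j = 0). So the Nim-value is the XOR of the 1-indexed positions of the heads.
Face-up positions (1-indexed): [3, 6, 9, 10, 12]
XOR 0 with 3: 0 XOR 3 = 3
XOR 3 with 6: 3 XOR 6 = 5
XOR 5 with 9: 5 XOR 9 = 12
XOR 12 with 10: 12 XOR 10 = 6
XOR 6 with 12: 6 XOR 12 = 10
Nim-value = 10

10
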